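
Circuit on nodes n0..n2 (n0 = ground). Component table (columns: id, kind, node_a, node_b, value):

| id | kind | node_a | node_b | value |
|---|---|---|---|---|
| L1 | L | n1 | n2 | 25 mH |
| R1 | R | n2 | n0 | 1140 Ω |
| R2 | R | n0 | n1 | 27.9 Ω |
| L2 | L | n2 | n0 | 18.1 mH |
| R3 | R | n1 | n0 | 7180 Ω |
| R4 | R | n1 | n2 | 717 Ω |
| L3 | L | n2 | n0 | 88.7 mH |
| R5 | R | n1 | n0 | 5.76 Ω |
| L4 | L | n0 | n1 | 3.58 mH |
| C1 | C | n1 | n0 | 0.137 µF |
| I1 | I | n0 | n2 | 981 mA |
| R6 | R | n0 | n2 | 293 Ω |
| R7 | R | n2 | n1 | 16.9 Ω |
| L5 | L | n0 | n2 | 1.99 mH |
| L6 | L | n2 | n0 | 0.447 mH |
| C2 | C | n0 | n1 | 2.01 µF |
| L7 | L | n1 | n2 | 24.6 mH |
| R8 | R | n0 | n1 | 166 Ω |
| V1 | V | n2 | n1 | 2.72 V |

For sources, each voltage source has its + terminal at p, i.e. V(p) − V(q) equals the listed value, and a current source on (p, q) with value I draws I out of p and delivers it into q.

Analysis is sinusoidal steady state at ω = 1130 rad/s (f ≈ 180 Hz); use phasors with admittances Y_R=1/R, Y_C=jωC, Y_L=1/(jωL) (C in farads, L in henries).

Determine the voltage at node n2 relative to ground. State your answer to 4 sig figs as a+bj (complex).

MNA unknowns: 2 node voltages V₁..V_2 plus 1 source current (V1)
L1: Y=0.000-0.03540j on G[1,2]
R1: Y=0.0008772+0.000j on G[2,0]
R2: Y=0.03584+0.000j on G[0,1]
L2: Y=0.000-0.04889j on G[2,0]
R3: Y=0.0001393+0.000j on G[1,0]
R4: Y=0.001395+0.000j on G[1,2]
L3: Y=0.000-0.009977j on G[2,0]
R5: Y=0.1736+0.000j on G[1,0]
L4: Y=0.000-0.2472j on G[0,1]
C1: Y=0.000+0.0001548j on G[1,0]
I1: z[0]−=0.981, z[2]+=0.981
R6: Y=0.003413+0.000j on G[0,2]
R7: Y=0.05917+0.000j on G[2,1]
L5: Y=0.000-0.4447j on G[0,2]
L6: Y=0.000-1.980j on G[2,0]
C2: Y=0.000+0.002271j on G[0,1]
L7: Y=0.000-0.03597j on G[1,2]
R8: Y=0.006024+0.000j on G[0,1]
V1: row V2−V1=2.72, i_V1 at 2,1
solve → V1=-2.432+0.5513j, V2=0.2885+0.5513j
aux → i_V1=-0.5541+0.9082j

0.2885+0.5513j V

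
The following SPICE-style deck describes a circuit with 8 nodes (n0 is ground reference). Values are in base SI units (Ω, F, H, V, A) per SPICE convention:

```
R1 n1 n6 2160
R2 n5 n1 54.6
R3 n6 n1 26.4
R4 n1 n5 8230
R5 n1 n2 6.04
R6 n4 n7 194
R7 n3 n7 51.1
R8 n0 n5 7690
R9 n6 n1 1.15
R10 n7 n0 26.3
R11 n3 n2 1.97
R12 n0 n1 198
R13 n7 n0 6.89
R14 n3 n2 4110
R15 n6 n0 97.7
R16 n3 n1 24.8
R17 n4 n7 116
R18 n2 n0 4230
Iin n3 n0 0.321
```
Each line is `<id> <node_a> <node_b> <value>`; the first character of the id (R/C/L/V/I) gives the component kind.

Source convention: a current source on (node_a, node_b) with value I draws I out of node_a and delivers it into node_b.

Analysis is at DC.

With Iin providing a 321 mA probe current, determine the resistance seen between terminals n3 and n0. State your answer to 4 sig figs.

R_eq = 31.34 Ω

MNA unknowns: 7 node voltages V₁..V_7
R1: Y=0.0004630 on G[1,6]
R2: Y=0.01832 on G[5,1]
R3: Y=0.03788 on G[6,1]
R4: Y=0.0001215 on G[1,5]
R5: Y=0.1656 on G[1,2]
R6: Y=0.005155 on G[4,7]
R7: Y=0.01957 on G[3,7]
R8: Y=0.0001300 on G[0,5]
R9: Y=0.8696 on G[6,1]
R10: Y=0.03802 on G[7,0]
R11: Y=0.5076 on G[3,2]
R12: Y=0.005051 on G[0,1]
R13: Y=0.1451 on G[7,0]
R14: Y=0.0002433 on G[3,2]
R15: Y=0.01024 on G[6,0]
R16: Y=0.04032 on G[3,1]
R17: Y=0.008621 on G[4,7]
R18: Y=0.0002364 on G[2,0]
Iin: z[3]−=0.321, z[0]+=0.321
solve → V1=-9.203, V2=-9.845, V3=-10.06, V4=-0.9710, V5=-9.139, V6=-9.101, V7=-0.9710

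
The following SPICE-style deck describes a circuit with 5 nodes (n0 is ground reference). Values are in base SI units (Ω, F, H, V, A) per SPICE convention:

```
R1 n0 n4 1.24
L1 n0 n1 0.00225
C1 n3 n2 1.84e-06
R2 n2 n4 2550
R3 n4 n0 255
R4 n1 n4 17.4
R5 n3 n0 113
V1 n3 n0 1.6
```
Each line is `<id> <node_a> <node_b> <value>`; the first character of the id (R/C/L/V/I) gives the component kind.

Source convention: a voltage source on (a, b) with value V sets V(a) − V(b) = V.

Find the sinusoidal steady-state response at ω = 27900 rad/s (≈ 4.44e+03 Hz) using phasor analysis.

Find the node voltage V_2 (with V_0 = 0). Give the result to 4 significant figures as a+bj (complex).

Apply KCL at each of the 4 non-ground nodes and solve the resulting linear system.
Node n1: branches {L1, R4} → V_1 = 0.0007096+0.0002165j
Node n2: branches {C1, R2} → V_2 = 1.600+0.01222j
Node n3: branches {C1, R5, V1} → V_3 = 1.600+0.000j
Node n4: branches {R1, R2, R3, R4} → V_4 = 0.0007696+1.985e-05j
Source currents: i(V1)=-0.01479-4.783e-06j

1.600+0.01222j V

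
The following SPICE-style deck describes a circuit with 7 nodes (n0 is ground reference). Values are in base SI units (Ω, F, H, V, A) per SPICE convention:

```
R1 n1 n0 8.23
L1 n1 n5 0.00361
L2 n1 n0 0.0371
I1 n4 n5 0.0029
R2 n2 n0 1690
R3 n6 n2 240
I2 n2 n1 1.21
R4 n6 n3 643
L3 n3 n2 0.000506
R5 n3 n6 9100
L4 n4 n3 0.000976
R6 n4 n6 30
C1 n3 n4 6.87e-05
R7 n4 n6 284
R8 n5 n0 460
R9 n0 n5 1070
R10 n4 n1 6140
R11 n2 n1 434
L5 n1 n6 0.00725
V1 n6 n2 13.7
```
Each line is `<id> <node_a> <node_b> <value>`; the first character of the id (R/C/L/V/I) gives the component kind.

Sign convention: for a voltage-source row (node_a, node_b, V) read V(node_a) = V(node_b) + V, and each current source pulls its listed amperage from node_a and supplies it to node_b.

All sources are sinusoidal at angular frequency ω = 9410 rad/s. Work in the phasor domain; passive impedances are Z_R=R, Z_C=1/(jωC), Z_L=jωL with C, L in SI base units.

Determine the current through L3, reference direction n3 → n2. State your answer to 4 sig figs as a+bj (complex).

0.5237-0.04946j A

Apply KCL at each of the 6 non-ground nodes and solve the resulting linear system.
Node n1: branches {R1, L1, L2, I2, R10, R11, L5} → V_1 = 0.1306+0.3629j
Node n2: branches {R2, R3, I2, L3, R11, V1} → V_2 = -29.52-76.20j
Node n3: branches {R4, L3, R5, L4, C1} → V_3 = -29.28-73.71j
Node n4: branches {I1, L4, R6, C1, R7, R10} → V_4 = -29.36-74.64j
Node n5: branches {L1, I1, R8, R9} → V_5 = 0.1774+0.4426j
Node n6: branches {R3, R4, R5, R6, R7, L5, V1} → V_6 = -15.82-76.20j
Source currents: i(V1)=0.5435-0.1721j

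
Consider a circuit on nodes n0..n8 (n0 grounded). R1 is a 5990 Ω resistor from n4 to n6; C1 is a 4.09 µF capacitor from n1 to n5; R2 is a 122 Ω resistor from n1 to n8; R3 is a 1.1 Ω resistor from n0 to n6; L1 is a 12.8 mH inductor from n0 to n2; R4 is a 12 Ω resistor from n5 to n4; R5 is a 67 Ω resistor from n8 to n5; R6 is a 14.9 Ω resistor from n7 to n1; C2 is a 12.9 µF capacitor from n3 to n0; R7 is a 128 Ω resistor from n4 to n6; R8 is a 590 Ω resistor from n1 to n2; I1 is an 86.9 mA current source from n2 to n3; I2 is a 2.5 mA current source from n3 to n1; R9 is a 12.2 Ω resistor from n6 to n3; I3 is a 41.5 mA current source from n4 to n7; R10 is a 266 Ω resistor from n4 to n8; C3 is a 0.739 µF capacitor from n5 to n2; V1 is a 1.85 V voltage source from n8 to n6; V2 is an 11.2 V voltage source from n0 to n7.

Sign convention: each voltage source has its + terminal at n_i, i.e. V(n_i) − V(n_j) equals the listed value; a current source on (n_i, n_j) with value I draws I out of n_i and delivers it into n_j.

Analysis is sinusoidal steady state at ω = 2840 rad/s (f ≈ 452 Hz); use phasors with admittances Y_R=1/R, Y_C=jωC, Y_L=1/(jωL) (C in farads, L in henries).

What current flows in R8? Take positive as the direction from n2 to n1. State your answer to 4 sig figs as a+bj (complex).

MNA unknowns: 8 node voltages V₁..V_8 plus 2 source currents (V1, V2)
R1: Y=0.0001669+0.000j on G[4,6]
C1: Y=0.000+0.01162j on G[1,5]
R2: Y=0.008197+0.000j on G[1,8]
R3: Y=0.9091+0.000j on G[0,6]
L1: Y=0.000-0.02751j on G[0,2]
R4: Y=0.08333+0.000j on G[5,4]
R5: Y=0.01493+0.000j on G[8,5]
R6: Y=0.06711+0.000j on G[7,1]
C2: Y=0.000+0.03664j on G[3,0]
R7: Y=0.007812+0.000j on G[4,6]
R8: Y=0.001695+0.000j on G[1,2]
I1: z[2]−=0.0869, z[3]+=0.0869
I2: z[3]−=0.0025, z[1]+=0.0025
R9: Y=0.08197+0.000j on G[6,3]
I3: z[4]−=0.0415, z[7]+=0.0415
R10: Y=0.003759+0.000j on G[4,8]
C3: Y=0.000+0.002099j on G[5,2]
V1: row V8−V6=1.85, i_V1 at 8,6
V2: row V0−V7=11.2, i_V2 at 0,7
solve → V1=-8.934+0.9460j, V2=-0.1444-3.749j, V3=0.7225-0.4262j, V4=-2.169-2.747j, V5=-2.043-3.120j, V6=-0.1167-0.1033j, V7=-11.20+0.000j, V8=1.733-0.1033j
aux → i_V1=-0.1585-0.04636j, i_V2=-0.1936-0.06349j

0.01490-0.007957j A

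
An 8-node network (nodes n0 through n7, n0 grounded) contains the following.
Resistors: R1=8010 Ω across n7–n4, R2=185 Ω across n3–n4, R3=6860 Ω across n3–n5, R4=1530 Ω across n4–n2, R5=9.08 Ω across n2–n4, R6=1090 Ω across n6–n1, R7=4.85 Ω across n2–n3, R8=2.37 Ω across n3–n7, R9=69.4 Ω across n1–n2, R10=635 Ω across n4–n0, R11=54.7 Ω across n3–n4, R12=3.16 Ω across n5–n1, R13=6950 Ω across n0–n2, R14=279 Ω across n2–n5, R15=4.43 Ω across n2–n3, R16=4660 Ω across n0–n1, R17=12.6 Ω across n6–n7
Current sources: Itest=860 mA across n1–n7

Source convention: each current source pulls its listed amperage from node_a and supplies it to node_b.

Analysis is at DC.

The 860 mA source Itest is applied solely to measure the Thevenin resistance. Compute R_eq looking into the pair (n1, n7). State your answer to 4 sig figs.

R_eq = 56.21 Ω

Apply KCL at each of the 7 non-ground nodes and solve the resulting linear system.
Node n1: branches {R6, R9, R12, R16, Itest} → V_1 = -39.87
Node n2: branches {R4, R5, R7, R9, R13, R14, R15} → V_2 = 4.741
Node n3: branches {R2, R3, R7, R8, R11, R15} → V_3 = 6.530
Node n4: branches {R1, R2, R4, R5, R10, R11} → V_4 = 5.000
Node n5: branches {R3, R12, R14} → V_5 = -39.35
Node n6: branches {R6, R17} → V_6 = 7.911
Node n7: branches {R1, R8, R17, Itest} → V_7 = 8.463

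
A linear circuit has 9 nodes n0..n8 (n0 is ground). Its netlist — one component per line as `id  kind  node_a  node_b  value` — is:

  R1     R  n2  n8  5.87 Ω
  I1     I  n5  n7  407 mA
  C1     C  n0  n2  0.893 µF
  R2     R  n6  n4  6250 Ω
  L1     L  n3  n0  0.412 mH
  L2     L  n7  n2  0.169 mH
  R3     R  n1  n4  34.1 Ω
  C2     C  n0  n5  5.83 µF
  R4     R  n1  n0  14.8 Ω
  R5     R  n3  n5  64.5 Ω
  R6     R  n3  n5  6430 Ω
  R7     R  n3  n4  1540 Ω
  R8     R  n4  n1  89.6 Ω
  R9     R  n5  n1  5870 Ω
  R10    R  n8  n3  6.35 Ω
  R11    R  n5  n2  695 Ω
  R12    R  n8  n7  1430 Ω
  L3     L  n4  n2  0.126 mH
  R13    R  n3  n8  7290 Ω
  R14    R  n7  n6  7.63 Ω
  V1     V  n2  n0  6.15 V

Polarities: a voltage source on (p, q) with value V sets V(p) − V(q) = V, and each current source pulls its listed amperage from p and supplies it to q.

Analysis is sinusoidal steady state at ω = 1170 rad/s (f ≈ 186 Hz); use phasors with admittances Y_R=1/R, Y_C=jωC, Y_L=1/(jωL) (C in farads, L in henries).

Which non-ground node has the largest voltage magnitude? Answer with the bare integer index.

5

MNA unknowns: 8 node voltages V₁..V_8 plus 1 source current (V1)
R1: Y=0.1704+0.000j on G[2,8]
I1: z[5]−=0.407, z[7]+=0.407
C1: Y=0.000+0.001045j on G[0,2]
R2: Y=0.0001600+0.000j on G[6,4]
L1: Y=0.000-2.075j on G[3,0]
L2: Y=0.000-5.057j on G[7,2]
R3: Y=0.02933+0.000j on G[1,4]
C2: Y=0.000+0.006821j on G[0,5]
R4: Y=0.06757+0.000j on G[1,0]
R5: Y=0.01550+0.000j on G[3,5]
R6: Y=0.0001555+0.000j on G[3,5]
R7: Y=0.0006494+0.000j on G[3,4]
R8: Y=0.01116+0.000j on G[4,1]
R9: Y=0.0001704+0.000j on G[5,1]
R10: Y=0.1575+0.000j on G[8,3]
R11: Y=0.001439+0.000j on G[5,2]
R12: Y=0.0006993+0.000j on G[8,7]
L3: Y=0.000-6.783j on G[4,2]
R13: Y=0.0001372+0.000j on G[3,8]
R14: Y=0.1311+0.000j on G[7,6]
V1: row V2−V0=6.15, i_V1 at 2,0
solve → V1=2.269+0.003649j, V2=6.150+0.000j, V3=-0.05551+0.09724j, V4=6.150-0.02376j, V5=-19.94+7.964j, V6=6.150+0.07994j, V7=6.150+0.08006j, V8=3.174+0.04680j
aux → i_V1=-0.3007+0.01417j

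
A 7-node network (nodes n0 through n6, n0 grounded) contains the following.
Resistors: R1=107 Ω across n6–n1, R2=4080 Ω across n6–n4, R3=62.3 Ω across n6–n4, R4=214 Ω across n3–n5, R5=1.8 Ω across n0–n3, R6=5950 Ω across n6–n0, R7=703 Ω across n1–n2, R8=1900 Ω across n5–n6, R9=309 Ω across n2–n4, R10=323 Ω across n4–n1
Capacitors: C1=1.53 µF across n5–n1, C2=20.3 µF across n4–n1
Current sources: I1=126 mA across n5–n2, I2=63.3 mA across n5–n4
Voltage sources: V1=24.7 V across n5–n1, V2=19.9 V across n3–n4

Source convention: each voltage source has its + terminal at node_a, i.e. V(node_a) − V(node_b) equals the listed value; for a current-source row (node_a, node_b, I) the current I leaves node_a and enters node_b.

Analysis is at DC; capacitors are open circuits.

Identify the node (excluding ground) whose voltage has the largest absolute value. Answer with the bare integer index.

1

MNA unknowns: 6 node voltages V₁..V_6 plus 2 source currents (V1, V2)
R1: Y=0.009346 on G[6,1]
R2: Y=0.0002451 on G[6,4]
R3: Y=0.01605 on G[6,4]
C1: Y=0.000 on G[5,1]
C2: Y=0.000 on G[4,1]
I1: z[5]−=0.126, z[2]+=0.126
R4: Y=0.004673 on G[3,5]
R5: Y=0.5556 on G[0,3]
R6: Y=0.0001681 on G[6,0]
I2: z[5]−=0.0633, z[4]+=0.0633
R7: Y=0.001422 on G[1,2]
R8: Y=0.0005263 on G[5,6]
R9: Y=0.003236 on G[2,4]
R10: Y=0.003096 on G[4,1]
V1: row V5−V1=24.7, i_V1 at 5,1
V2: row V3−V4=19.9, i_V2 at 3,4
solve → V1=-31.96, V2=3.469, V3=0.007199, V4=-19.89, V5=-7.259, V6=-23.80
aux → i_V1=-0.1640, i_V2=-0.03795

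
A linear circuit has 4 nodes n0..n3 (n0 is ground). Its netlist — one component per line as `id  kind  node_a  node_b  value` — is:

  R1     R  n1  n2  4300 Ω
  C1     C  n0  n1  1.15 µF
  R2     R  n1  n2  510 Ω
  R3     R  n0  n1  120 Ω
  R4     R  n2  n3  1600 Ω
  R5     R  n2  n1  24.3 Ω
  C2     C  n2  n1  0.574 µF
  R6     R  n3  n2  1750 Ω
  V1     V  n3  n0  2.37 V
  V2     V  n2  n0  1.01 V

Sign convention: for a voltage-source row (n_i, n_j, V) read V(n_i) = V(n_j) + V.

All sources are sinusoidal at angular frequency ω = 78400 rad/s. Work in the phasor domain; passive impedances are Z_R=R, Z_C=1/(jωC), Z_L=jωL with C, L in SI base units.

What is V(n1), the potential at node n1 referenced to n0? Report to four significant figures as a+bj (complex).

MNA unknowns: 3 node voltages V₁..V_3 plus 2 source currents (V1, V2)
R1: Y=0.0002326+0.000j on G[1,2]
C1: Y=0.000+0.09016j on G[0,1]
R2: Y=0.001961+0.000j on G[1,2]
R3: Y=0.008333+0.000j on G[0,1]
R4: Y=0.0006250+0.000j on G[2,3]
R5: Y=0.04115+0.000j on G[2,1]
C2: Y=0.000+0.04500j on G[2,1]
R6: Y=0.0005714+0.000j on G[3,2]
V1: row V3−V0=2.37, i_V1 at 3,0
V2: row V2−V0=1.01, i_V2 at 2,0
solve → V1=0.4014-0.1704j, V2=1.010+0.000j, V3=2.370+0.000j
aux → i_V1=-0.001627+0.000j, i_V2=-0.01708-0.03477j

0.4014-0.1704j V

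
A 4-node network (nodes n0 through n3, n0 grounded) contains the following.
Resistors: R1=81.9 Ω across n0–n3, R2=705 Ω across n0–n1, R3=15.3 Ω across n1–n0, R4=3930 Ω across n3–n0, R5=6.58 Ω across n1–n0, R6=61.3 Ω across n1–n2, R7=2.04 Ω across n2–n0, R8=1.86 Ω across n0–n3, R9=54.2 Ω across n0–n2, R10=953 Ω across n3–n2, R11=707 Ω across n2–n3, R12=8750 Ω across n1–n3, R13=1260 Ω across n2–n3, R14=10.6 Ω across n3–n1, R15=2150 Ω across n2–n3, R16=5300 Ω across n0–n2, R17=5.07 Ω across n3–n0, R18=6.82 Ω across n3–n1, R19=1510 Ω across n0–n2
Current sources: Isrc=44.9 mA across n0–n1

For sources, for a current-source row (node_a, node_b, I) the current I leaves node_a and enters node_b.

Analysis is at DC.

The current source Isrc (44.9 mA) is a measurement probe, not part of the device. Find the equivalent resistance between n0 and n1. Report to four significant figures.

R_eq = 2.398 Ω

Element admittances at DC:
  Y(R1) = 0.01221 S between n0,n3
  Y(R2) = 0.001418 S between n0,n1
  Y(R3) = 0.06536 S between n1,n0
  Y(R4) = 0.0002545 S between n3,n0
  Y(R5) = 0.1520 S between n1,n0
  Y(R6) = 0.01631 S between n1,n2
  Y(R7) = 0.4902 S between n2,n0
  Y(R8) = 0.5376 S between n0,n3
  Y(R9) = 0.01845 S between n0,n2
  Y(R10) = 0.001049 S between n3,n2
  Y(R11) = 0.001414 S between n2,n3
  Y(R12) = 0.0001143 S between n1,n3
  Y(R13) = 0.0007937 S between n2,n3
  Y(R14) = 0.09434 S between n3,n1
  Y(R15) = 0.0004651 S between n2,n3
  Y(R16) = 0.0001887 S between n0,n2
  Y(R17) = 0.1972 S between n3,n0
  Y(R18) = 0.1466 S between n3,n1
  Y(R19) = 0.0006623 S between n0,n2
  Isrc: injects 0.0449 A into n1 (from n0)
Assemble and solve the 3×3 MNA system:
  V(n1)=0.1077  V(n2)=0.003501  V(n3)=0.02618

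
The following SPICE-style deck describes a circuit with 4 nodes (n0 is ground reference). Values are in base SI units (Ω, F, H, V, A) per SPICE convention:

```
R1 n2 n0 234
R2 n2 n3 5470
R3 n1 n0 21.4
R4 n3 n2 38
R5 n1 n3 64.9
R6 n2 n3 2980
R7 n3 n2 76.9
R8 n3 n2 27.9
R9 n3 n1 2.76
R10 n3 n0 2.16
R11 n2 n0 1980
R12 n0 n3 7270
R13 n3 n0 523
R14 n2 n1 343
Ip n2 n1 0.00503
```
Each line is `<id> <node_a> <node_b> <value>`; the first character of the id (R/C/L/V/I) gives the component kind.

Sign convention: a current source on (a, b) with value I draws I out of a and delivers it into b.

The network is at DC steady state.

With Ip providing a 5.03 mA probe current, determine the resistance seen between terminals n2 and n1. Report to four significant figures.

Element admittances at DC:
  Y(R1) = 0.004274 S between n2,n0
  Y(R2) = 0.0001828 S between n2,n3
  Y(R3) = 0.04673 S between n1,n0
  Y(R4) = 0.02632 S between n3,n2
  Y(R5) = 0.01541 S between n1,n3
  Y(R6) = 0.0003356 S between n2,n3
  Y(R7) = 0.01300 S between n3,n2
  Y(R8) = 0.03584 S between n3,n2
  Y(R9) = 0.3623 S between n3,n1
  Y(R10) = 0.4630 S between n3,n0
  Y(R11) = 0.0005051 S between n2,n0
  Y(R12) = 0.0001376 S between n0,n3
  Y(R13) = 0.001912 S between n3,n0
  Y(R14) = 0.002915 S between n2,n1
  Ip: injects 0.00503 A into n1 (from n2)
Assemble and solve the 3×3 MNA system:
  V(n1)=0.01093  V(n2)=-0.06038  V(n3)=-0.0004783

R_eq = 14.18 Ω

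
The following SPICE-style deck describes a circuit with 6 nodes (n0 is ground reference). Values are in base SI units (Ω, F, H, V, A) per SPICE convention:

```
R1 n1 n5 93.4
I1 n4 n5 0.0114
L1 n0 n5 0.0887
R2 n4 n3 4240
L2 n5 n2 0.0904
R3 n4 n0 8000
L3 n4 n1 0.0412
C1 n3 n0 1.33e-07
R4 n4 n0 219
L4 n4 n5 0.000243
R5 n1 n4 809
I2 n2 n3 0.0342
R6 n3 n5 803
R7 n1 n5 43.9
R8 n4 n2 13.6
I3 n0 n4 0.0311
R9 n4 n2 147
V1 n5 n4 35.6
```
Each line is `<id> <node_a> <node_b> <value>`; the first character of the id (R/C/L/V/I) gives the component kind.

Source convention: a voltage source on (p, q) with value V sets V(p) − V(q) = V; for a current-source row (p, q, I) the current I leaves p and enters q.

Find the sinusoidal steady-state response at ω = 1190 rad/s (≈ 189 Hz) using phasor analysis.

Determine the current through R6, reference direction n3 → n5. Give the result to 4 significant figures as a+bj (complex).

0.02354-0.003683j A

Element admittances at ω=1190 rad/s:
  Y(R1) = 0.01071+0.000j S between n1,n5
  I1: injects 0.0114 A into n5 (from n4)
  Y(L1) = 0.000-0.009474j S between n0,n5
  Y(R2) = 0.0002358+0.000j S between n4,n3
  Y(L2) = 0.000-0.009296j S between n5,n2
  Y(R3) = 0.0001250+0.000j S between n4,n0
  Y(L3) = 0.000-0.02040j S between n4,n1
  Y(C1) = 0.000+0.0001583j S between n3,n0
  Y(R4) = 0.004566+0.000j S between n4,n0
  Y(L4) = 0.000-3.458j S between n4,n5
  Y(R5) = 0.001236+0.000j S between n1,n4
  I2: injects 0.0342 A into n3 (from n2)
  Y(R6) = 0.001245+0.000j S between n3,n5
  Y(R7) = 0.02278+0.000j S between n1,n5
  Y(R8) = 0.07353+0.000j S between n4,n2
  I3: injects 0.0311 A into n4 (from n0)
  Y(R9) = 0.006803+0.000j S between n4,n2
  V1: constraint V(n5)−V(n4) = 35.6
Assemble and solve the 6×6 MNA system:
  V(n1)=-1.296+31.79j  V(n2)=-26.77+12.68j  V(n3)=27.68+13.84j  V(n4)=-26.82+16.79j  V(n5)=8.779+16.79j
  i(V1)=-0.4998+124.0j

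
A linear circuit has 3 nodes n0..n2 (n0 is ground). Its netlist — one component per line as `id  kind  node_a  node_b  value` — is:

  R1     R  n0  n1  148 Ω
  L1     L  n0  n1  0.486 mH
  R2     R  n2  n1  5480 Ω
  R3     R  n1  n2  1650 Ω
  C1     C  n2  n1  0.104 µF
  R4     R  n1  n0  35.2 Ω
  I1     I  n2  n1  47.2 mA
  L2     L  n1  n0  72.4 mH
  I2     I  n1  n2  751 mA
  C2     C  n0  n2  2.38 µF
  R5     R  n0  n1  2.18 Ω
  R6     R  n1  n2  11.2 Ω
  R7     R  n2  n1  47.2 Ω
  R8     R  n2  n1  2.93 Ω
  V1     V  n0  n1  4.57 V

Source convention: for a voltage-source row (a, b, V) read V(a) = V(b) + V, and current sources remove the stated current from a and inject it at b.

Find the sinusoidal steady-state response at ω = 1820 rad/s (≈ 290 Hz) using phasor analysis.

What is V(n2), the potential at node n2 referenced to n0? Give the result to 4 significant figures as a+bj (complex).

-3.015+0.02820j V

Apply KCL at each of the 2 non-ground nodes and solve the resulting linear system.
Node n1: branches {R1, L1, R2, R3, C1, R4, I1, L2, I2, R5, R6, R7, R8, V1} → V_1 = -4.570+0.000j
Node n2: branches {R2, R3, C1, I1, I2, C2, R6, R7, R8} → V_2 = -3.015+0.02820j
Source currents: i(V1)=-2.257+5.188j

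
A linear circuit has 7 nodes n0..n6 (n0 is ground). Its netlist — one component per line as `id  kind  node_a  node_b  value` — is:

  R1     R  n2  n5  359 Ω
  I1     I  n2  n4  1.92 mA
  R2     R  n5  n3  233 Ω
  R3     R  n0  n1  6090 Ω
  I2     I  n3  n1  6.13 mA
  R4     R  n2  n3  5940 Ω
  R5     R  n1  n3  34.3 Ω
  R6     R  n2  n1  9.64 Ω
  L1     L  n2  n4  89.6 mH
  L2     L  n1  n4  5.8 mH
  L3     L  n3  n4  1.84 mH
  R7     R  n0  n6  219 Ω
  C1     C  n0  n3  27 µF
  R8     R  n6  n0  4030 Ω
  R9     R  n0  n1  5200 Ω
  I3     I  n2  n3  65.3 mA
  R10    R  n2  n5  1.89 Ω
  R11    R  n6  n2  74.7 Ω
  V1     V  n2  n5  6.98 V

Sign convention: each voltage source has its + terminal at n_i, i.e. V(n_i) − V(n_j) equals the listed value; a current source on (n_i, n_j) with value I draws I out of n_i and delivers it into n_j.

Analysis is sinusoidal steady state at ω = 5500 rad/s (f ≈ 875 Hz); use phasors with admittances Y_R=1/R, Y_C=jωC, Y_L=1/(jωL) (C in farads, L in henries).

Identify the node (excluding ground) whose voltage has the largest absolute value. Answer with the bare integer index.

MNA unknowns: 6 node voltages V₁..V_6 plus 1 source current (V1)
R1: Y=0.002786+0.000j on G[2,5]
I1: z[2]−=0.00192, z[4]+=0.00192
R2: Y=0.004292+0.000j on G[5,3]
R3: Y=0.0001642+0.000j on G[0,1]
I2: z[3]−=0.00613, z[1]+=0.00613
R4: Y=0.0001684+0.000j on G[2,3]
R5: Y=0.02915+0.000j on G[1,3]
R6: Y=0.1037+0.000j on G[2,1]
L1: Y=0.000-0.002029j on G[2,4]
L2: Y=0.000-0.03135j on G[1,4]
L3: Y=0.000-0.09881j on G[3,4]
R7: Y=0.004566+0.000j on G[0,6]
C1: Y=0.000+0.1485j on G[0,3]
R8: Y=0.0002481+0.000j on G[6,0]
R9: Y=0.0001923+0.000j on G[0,1]
I3: z[2]−=0.0653, z[3]+=0.0653
R10: Y=0.5291+0.000j on G[2,5]
R11: Y=0.01339+0.000j on G[6,2]
V1: row V2−V5=6.98, i_V1 at 2,5
solve → V1=-0.5089-0.3779j, V2=-0.8007-0.3639j, V3=0.009584-0.02032j, V4=-0.1258-0.09585j, V5=-7.781-0.3639j, V6=-0.5889-0.2676j
aux → i_V1=-3.746-0.001475j

5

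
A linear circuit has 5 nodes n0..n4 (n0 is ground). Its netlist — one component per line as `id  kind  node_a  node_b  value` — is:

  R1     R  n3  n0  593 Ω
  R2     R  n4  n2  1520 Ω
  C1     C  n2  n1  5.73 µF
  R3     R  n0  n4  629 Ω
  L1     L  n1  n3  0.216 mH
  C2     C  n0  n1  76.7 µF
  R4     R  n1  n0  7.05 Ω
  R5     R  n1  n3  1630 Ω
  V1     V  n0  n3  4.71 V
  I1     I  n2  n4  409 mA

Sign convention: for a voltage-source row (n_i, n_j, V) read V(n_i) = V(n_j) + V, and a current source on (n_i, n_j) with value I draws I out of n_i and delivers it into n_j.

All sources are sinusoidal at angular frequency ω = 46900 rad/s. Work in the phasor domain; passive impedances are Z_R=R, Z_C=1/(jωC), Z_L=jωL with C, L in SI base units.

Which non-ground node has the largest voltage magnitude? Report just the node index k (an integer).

Element admittances at ω=46900 rad/s:
  Y(R1) = 0.001686+0.000j S between n3,n0
  Y(R2) = 0.0006579+0.000j S between n4,n2
  Y(C1) = 0.000+0.2687j S between n2,n1
  Y(R3) = 0.001590+0.000j S between n0,n4
  Y(L1) = 0.000-0.09871j S between n1,n3
  Y(C2) = 0.000+3.597j S between n0,n1
  Y(R4) = 0.1418+0.000j S between n1,n0
  Y(R5) = 0.0006135+0.000j S between n1,n3
  V1: constraint V(n0)−V(n3) = 4.71
  I1: injects 0.409 A into n4 (from n2)
Assemble and solve the 5×5 MNA system:
  V(n1)=0.1291+0.08879j  V(n2)=0.1271+1.165j  V(n3)=-4.710+0.000j  V(n4)=182.0+0.3411j
  i(V1)=-0.01968+0.4776j

4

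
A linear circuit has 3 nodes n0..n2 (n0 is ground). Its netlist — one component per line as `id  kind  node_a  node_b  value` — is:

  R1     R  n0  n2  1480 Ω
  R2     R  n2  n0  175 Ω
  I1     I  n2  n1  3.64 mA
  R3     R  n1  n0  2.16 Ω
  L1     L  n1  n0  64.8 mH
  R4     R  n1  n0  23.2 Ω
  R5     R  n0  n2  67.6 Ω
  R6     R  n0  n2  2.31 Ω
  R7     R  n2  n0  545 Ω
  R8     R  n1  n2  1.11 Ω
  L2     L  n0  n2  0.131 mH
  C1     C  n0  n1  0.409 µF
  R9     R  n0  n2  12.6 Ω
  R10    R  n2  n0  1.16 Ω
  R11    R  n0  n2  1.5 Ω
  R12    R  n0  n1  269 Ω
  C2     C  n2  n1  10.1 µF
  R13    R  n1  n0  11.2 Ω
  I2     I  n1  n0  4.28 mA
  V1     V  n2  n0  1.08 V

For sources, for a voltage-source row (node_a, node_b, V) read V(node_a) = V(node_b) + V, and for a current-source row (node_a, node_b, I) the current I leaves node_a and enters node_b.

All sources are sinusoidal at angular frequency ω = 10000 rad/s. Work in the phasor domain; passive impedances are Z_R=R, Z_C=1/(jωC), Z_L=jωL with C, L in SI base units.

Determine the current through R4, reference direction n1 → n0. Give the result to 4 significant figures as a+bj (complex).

MNA unknowns: 2 node voltages V₁..V_2 plus 1 source current (V1)
R1: Y=0.0006757+0.000j on G[0,2]
R2: Y=0.005714+0.000j on G[2,0]
I1: z[2]−=0.00364, z[1]+=0.00364
R3: Y=0.4630+0.000j on G[1,0]
L1: Y=0.000-0.001543j on G[1,0]
R4: Y=0.04310+0.000j on G[1,0]
R5: Y=0.01479+0.000j on G[0,2]
R6: Y=0.4329+0.000j on G[0,2]
R7: Y=0.001835+0.000j on G[2,0]
R8: Y=0.9009+0.000j on G[1,2]
L2: Y=0.000-0.7634j on G[0,2]
C1: Y=0.000+0.004090j on G[0,1]
R9: Y=0.07937+0.000j on G[0,2]
R10: Y=0.8621+0.000j on G[2,0]
R11: Y=0.6667+0.000j on G[0,2]
R12: Y=0.003717+0.000j on G[0,1]
C2: Y=0.000+0.1010j on G[2,1]
R13: Y=0.08929+0.000j on G[1,0]
I2: z[1]−=0.00428, z[0]+=0.00428
V1: row V2−V0=1.08, i_V1 at 2,0
solve → V1=0.6502+0.02784j, V2=1.080+0.000j
aux → i_V1=-2.623+0.8061j

0.02802+0.001200j A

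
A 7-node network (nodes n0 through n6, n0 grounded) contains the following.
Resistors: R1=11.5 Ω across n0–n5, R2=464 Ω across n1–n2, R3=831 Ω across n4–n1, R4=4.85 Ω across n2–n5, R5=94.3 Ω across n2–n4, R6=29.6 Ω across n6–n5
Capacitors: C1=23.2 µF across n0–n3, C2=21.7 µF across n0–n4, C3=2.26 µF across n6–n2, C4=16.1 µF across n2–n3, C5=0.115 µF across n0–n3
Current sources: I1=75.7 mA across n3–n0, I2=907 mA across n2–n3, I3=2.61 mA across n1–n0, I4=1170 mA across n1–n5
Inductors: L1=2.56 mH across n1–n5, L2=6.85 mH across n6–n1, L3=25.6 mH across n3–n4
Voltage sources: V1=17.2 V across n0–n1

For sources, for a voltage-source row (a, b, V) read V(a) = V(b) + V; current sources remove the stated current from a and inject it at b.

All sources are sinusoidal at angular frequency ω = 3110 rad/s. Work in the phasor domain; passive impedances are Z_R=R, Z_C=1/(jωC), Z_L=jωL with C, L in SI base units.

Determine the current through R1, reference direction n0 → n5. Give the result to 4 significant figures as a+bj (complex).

Apply KCL at each of the 6 non-ground nodes and solve the resulting linear system.
Node n1: branches {R2, L1, I3, L2, R3, I4, V1} → V_1 = -17.20+0.000j
Node n2: branches {C3, R2, I2, R4, R5, C4} → V_2 = -9.028+11.64j
Node n3: branches {C1, I1, I2, L3, C4, C5} → V_3 = -4.400-2.634j
Node n4: branches {C2, R3, L3, R5} → V_4 = 2.549+3.270j
Node n5: branches {R1, L1, R4, R6, I4} → V_5 = -8.712+11.48j
Node n6: branches {C3, L2, R6} → V_6 = -21.17+8.492j
Source currents: i(V1)=-0.7089+0.8510j

0.7575-0.9980j A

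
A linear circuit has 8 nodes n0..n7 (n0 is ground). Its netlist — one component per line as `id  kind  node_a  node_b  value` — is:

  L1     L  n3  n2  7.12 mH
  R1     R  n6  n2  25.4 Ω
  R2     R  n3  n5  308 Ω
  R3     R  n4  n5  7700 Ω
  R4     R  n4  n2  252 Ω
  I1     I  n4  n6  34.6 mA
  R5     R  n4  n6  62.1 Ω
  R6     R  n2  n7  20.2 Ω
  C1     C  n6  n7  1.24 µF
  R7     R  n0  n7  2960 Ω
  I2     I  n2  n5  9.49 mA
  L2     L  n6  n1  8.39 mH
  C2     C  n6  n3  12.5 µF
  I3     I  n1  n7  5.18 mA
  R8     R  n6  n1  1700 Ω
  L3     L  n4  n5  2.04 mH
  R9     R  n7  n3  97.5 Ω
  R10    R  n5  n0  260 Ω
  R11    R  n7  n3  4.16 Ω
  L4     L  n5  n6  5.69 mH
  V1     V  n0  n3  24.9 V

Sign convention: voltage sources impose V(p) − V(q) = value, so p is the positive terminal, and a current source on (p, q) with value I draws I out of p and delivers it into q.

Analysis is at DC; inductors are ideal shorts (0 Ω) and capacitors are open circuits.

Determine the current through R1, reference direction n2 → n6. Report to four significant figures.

Element admittances at DC:
  L1: short n3↔n2 (DC inductor)
  Y(R1) = 0.03937 S between n6,n2
  Y(R2) = 0.003247 S between n3,n5
  Y(R3) = 0.0001299 S between n4,n5
  Y(R4) = 0.003968 S between n4,n2
  I1: injects 0.0346 A into n6 (from n4)
  Y(R5) = 0.01610 S between n4,n6
  Y(R6) = 0.04950 S between n2,n7
  Y(C1) = 0.000 S between n6,n7
  Y(R7) = 0.0003378 S between n0,n7
  I2: injects 0.00949 A into n5 (from n2)
  L2: short n6↔n1 (DC inductor)
  Y(C2) = 0.000 S between n6,n3
  I3: injects 0.00518 A into n7 (from n1)
  Y(R8) = 0.0005882 S between n6,n1
  L3: short n4↔n5 (DC inductor)
  Y(R9) = 0.01026 S between n7,n3
  Y(R10) = 0.003846 S between n5,n0
  Y(R11) = 0.2404 S between n7,n3
  L4: short n5↔n6 (DC inductor)
  V1: constraint V(n0)−V(n3) = 24.9
Assemble and solve the 12×12 MNA system:
  V(n1)=-22.92  V(n2)=-24.90  V(n3)=-24.90  V(n4)=-22.92  V(n5)=-22.92  V(n6)=-22.92  V(n7)=-24.85
  i(L1)=-0.07875  i(L2)=0.005180  i(L3)=-0.04247  i(L4)=0.04871  i(V1)=-0.09653

-0.07813 A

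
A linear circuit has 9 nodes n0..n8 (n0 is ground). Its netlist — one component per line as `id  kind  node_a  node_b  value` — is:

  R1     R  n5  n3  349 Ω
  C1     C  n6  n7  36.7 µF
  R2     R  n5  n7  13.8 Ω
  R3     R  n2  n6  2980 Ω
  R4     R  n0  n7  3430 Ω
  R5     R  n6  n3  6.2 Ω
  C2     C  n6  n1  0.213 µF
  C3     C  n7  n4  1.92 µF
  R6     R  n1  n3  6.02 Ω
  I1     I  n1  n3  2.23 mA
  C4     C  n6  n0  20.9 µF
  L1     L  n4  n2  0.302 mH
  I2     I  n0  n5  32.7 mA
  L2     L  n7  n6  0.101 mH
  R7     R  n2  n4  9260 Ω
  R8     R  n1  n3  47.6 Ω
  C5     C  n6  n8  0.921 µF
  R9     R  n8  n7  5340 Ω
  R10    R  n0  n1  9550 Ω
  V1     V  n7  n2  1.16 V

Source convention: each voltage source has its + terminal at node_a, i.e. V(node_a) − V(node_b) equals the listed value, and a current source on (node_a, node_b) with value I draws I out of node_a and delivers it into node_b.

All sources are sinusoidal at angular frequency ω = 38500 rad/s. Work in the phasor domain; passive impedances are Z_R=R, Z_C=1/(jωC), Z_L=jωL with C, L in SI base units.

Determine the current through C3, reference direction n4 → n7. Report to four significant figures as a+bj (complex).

MNA unknowns: 8 node voltages V₁..V_8 plus 1 source current (V1)
R1: Y=0.002865+0.000j on G[5,3]
C1: Y=0.000+1.413j on G[6,7]
R2: Y=0.07246+0.000j on G[5,7]
R3: Y=0.0003356+0.000j on G[2,6]
R4: Y=0.0002915+0.000j on G[0,7]
R5: Y=0.1613+0.000j on G[6,3]
C2: Y=0.000+0.008200j on G[6,1]
C3: Y=0.000+0.07392j on G[7,4]
R6: Y=0.1661+0.000j on G[1,3]
I1: z[1]−=0.00223, z[3]+=0.00223
C4: Y=0.000+0.8046j on G[6,0]
L1: Y=0.000-0.08601j on G[4,2]
I2: z[0]−=0.0327, z[5]+=0.0327
L2: Y=0.000-0.2572j on G[7,6]
R7: Y=0.0001080+0.000j on G[2,4]
R8: Y=0.02101+0.000j on G[1,3]
C5: Y=0.000+0.03546j on G[6,8]
R9: Y=0.0001873+0.000j on G[8,7]
R10: Y=0.0001047+0.000j on G[0,1]
V1: row V7−V2=1.16, i_V1 at 7,2
solve → V1=-0.004299-0.04065j, V2=-1.160-0.06821j, V3=0.007616-0.04086j, V4=-8.254-0.004829j, V5=0.4345-0.06717j, V6=3.000e-05-0.04064j, V7=0.0001249-0.06821j, V8=-0.0001156-0.04064j
aux → i_V1=-0.005074-0.6101j

-0.004685-0.6101j A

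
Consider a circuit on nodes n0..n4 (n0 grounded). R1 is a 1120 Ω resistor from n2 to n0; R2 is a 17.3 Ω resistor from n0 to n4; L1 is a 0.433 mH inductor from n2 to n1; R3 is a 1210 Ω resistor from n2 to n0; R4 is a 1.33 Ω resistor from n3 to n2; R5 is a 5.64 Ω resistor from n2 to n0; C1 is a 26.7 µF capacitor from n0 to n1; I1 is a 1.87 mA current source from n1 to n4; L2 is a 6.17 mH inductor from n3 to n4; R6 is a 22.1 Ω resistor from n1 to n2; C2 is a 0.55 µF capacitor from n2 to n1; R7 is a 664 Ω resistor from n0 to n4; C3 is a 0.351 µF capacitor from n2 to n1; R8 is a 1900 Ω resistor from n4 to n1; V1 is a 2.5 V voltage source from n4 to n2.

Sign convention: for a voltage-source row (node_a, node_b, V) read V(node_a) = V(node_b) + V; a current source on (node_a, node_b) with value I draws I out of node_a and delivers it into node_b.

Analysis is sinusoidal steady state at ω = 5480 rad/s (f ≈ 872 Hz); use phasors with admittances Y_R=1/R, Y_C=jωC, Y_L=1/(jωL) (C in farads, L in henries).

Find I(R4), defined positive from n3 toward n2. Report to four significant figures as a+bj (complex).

0.002904-0.07382j A

MNA unknowns: 4 node voltages V₁..V_4 plus 1 source current (V1)
R1: Y=0.0008929+0.000j on G[2,0]
R2: Y=0.05780+0.000j on G[0,4]
L1: Y=0.000-0.4214j on G[2,1]
R3: Y=0.0008264+0.000j on G[2,0]
R4: Y=0.7519+0.000j on G[3,2]
R5: Y=0.1773+0.000j on G[2,0]
C1: Y=0.000+0.1463j on G[0,1]
I1: z[1]−=0.00187, z[4]+=0.00187
L2: Y=0.000-0.02958j on G[3,4]
R6: Y=0.04525+0.000j on G[1,2]
C2: Y=0.000+0.003014j on G[2,1]
R7: Y=0.001506+0.000j on G[0,4]
C3: Y=0.000+0.001923j on G[2,1]
R8: Y=0.0005263+0.000j on G[4,1]
V1: row V4−V2=2.5, i_V1 at 4,2
solve → V1=-0.4782+0.4755j, V2=-0.3302+0.2936j, V3=-0.3263+0.1954j, V4=2.170+0.2936j
aux → i_V1=-0.1311+0.05651j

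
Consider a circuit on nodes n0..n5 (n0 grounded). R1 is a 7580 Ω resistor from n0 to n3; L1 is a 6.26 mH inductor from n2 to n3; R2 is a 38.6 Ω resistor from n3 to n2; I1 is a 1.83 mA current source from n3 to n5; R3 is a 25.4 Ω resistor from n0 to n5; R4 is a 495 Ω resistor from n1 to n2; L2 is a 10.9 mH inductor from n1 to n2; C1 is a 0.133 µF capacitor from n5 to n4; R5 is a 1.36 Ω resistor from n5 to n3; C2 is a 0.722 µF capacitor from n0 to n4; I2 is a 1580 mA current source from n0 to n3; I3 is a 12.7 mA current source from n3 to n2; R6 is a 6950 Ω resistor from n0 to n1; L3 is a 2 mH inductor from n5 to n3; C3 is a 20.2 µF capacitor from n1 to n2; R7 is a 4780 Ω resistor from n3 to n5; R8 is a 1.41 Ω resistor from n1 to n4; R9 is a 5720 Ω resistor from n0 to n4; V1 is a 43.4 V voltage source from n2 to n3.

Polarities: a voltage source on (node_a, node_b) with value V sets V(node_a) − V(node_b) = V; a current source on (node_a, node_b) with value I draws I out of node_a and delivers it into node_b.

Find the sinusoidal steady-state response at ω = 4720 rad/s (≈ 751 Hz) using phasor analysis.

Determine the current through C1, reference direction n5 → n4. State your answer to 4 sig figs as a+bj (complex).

MNA unknowns: 5 node voltages V₁..V_5 plus 1 source current (V1)
R1: Y=0.0001319+0.000j on G[0,3]
L1: Y=0.000-0.03384j on G[2,3]
R2: Y=0.02591+0.000j on G[3,2]
I1: z[3]−=0.00183, z[5]+=0.00183
R3: Y=0.03937+0.000j on G[0,5]
R4: Y=0.002020+0.000j on G[1,2]
L2: Y=0.000-0.01944j on G[1,2]
C1: Y=0.000+0.0006278j on G[5,4]
R5: Y=0.7353+0.000j on G[5,3]
C2: Y=0.000+0.003408j on G[0,4]
I2: z[0]−=1.58, z[3]+=1.58
I3: z[3]−=0.0127, z[2]+=0.0127
R6: Y=0.0001439+0.000j on G[0,1]
L3: Y=0.000-0.1059j on G[5,3]
C3: Y=0.000+0.09534j on G[1,2]
R7: Y=0.0002092+0.000j on G[3,5]
R8: Y=0.7092+0.000j on G[1,4]
R9: Y=0.0001748+0.000j on G[0,4]
V1: row V2−V3=43.4, i_V1 at 2,3
solve → V1=80.31-6.432j, V2=84.24-6.972j, V3=40.84-6.972j, V4=80.25-6.853j, V5=38.75-6.869j
aux → i_V1=-1.161+1.171j

1.045e-05-0.02605j A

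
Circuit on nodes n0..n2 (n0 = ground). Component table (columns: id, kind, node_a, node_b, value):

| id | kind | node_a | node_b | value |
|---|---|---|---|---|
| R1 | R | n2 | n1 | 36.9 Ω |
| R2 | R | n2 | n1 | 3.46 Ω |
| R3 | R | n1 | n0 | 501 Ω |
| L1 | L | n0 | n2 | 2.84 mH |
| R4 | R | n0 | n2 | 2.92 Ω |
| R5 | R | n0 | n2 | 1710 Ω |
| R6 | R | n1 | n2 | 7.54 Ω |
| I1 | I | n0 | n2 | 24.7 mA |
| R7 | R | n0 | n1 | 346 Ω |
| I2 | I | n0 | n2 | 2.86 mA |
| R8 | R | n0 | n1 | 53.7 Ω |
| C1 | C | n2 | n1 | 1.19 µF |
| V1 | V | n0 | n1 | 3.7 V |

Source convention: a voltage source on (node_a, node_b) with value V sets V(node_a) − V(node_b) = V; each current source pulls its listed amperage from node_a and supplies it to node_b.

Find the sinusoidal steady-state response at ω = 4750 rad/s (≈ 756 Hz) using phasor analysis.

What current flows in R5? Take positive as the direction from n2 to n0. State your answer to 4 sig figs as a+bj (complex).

MNA unknowns: 2 node voltages V₁..V_2 plus 1 source current (V1)
R1: Y=0.02710+0.000j on G[2,1]
R2: Y=0.2890+0.000j on G[2,1]
R3: Y=0.001996+0.000j on G[1,0]
L1: Y=0.000-0.07413j on G[0,2]
R4: Y=0.3425+0.000j on G[0,2]
R5: Y=0.0005848+0.000j on G[0,2]
R6: Y=0.1326+0.000j on G[1,2]
I1: z[0]−=0.0247, z[2]+=0.0247
R7: Y=0.002890+0.000j on G[0,1]
I2: z[0]−=0.00286, z[2]+=0.00286
R8: Y=0.01862+0.000j on G[0,1]
C1: Y=0.000+0.005653j on G[2,1]
V1: row V0−V1=3.7, i_V1 at 0,1
solve → V1=-3.700+0.000j, V2=-2.045-0.2032j
aux → i_V1=-0.8310+0.08184j

-0.001196-0.0001188j A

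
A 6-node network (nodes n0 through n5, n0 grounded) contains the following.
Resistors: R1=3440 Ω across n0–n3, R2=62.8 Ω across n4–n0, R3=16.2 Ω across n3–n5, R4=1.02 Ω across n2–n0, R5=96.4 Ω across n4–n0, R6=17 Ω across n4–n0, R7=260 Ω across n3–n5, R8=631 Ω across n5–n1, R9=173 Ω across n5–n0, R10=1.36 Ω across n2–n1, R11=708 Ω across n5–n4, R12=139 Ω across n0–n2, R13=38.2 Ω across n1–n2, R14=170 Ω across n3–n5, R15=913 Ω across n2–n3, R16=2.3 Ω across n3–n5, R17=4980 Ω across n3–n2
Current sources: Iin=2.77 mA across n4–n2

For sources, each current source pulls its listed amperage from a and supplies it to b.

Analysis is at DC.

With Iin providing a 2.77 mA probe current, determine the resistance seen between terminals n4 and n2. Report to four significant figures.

Element admittances at DC:
  Y(R1) = 0.0002907 S between n0,n3
  Y(R2) = 0.01592 S between n4,n0
  Y(R3) = 0.06173 S between n3,n5
  Y(R4) = 0.9804 S between n2,n0
  Y(R5) = 0.01037 S between n4,n0
  Y(R6) = 0.05882 S between n4,n0
  Y(R7) = 0.003846 S between n3,n5
  Y(R8) = 0.001585 S between n5,n1
  Y(R9) = 0.005780 S between n5,n0
  Y(R10) = 0.7353 S between n2,n1
  Y(R11) = 0.001412 S between n5,n4
  Y(R12) = 0.007194 S between n0,n2
  Y(R13) = 0.02618 S between n1,n2
  Y(R14) = 0.005882 S between n3,n5
  Y(R15) = 0.001095 S between n2,n3
  Y(R16) = 0.4348 S between n3,n5
  Y(R17) = 0.0002008 S between n3,n2
  Iin: injects 0.00277 A into n2 (from n4)
Assemble and solve the 5×5 MNA system:
  V(n1)=0.002773  V(n2)=0.002786  V(n3)=-0.003582  V(n4)=-0.03207  V(n5)=-0.003601

R_eq = 12.58 Ω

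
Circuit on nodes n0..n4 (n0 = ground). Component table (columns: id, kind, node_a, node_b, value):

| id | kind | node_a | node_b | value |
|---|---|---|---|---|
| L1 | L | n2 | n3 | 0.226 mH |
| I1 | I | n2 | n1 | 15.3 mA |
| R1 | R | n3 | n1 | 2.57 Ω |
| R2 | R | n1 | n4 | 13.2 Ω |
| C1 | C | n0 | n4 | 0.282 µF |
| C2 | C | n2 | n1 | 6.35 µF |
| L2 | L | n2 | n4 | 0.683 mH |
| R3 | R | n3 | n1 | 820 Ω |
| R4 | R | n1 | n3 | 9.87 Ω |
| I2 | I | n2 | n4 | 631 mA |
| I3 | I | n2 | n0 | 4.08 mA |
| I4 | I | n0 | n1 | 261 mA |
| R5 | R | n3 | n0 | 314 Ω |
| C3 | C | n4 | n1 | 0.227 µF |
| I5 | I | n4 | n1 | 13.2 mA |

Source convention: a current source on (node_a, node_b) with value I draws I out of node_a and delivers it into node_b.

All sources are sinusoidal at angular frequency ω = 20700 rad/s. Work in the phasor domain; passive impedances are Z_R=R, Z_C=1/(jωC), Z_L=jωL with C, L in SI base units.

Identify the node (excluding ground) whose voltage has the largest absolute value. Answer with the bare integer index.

2

MNA unknowns: 4 node voltages V₁..V_4
L1: Y=0.000-0.2138j on G[2,3]
I1: z[2]−=0.0153, z[1]+=0.0153
R1: Y=0.3891+0.000j on G[3,1]
R2: Y=0.07576+0.000j on G[1,4]
C1: Y=0.000+0.005837j on G[0,4]
C2: Y=0.000+0.1314j on G[2,1]
L2: Y=0.000-0.07073j on G[2,4]
R3: Y=0.001220+0.000j on G[3,1]
R4: Y=0.1013+0.000j on G[1,3]
I2: z[2]−=0.631, z[4]+=0.631
I3: z[2]−=0.00408, z[0]+=0.00408
I4: z[0]−=0.261, z[1]+=0.261
R5: Y=0.003185+0.000j on G[3,0]
C3: Y=0.000+0.004699j on G[4,1]
I5: z[4]−=0.0132, z[1]+=0.0132
solve → V1=18.30-36.17j, V2=16.57-39.49j, V3=16.63-35.91j, V4=19.59-34.94j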